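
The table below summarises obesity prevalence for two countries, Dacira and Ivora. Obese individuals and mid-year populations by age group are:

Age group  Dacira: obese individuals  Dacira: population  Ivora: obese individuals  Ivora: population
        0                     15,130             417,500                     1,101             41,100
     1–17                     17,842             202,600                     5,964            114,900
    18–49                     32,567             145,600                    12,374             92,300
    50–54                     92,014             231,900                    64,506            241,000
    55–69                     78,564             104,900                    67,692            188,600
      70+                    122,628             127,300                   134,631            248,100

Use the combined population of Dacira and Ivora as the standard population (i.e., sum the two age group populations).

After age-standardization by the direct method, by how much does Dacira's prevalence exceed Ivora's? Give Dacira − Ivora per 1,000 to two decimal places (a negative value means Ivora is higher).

Age-specific rates per 1,000 for Dacira: 36.240, 88.065, 223.674, 396.783, 748.942, 963.299.
For Ivora: 26.788, 51.906, 134.063, 267.660, 358.918, 542.648.
Combined standard total = 2,155,800; weights = 0.2127, 0.1473, 0.1104, 0.2194, 0.1361, 0.1741.
Dacira: 0.2127×36.240 + 0.1473×88.065 + 0.1104×223.674 + 0.2194×396.783 + 0.1361×748.942 + 0.1741×963.299 = 402.1097 per 1,000.
Ivora: 0.2127×26.788 + 0.1473×51.906 + 0.1104×134.063 + 0.2194×267.660 + 0.1361×358.918 + 0.1741×542.648 = 230.2105 per 1,000.
Difference = 402.1097 − 230.2105 = 171.8992.

171.90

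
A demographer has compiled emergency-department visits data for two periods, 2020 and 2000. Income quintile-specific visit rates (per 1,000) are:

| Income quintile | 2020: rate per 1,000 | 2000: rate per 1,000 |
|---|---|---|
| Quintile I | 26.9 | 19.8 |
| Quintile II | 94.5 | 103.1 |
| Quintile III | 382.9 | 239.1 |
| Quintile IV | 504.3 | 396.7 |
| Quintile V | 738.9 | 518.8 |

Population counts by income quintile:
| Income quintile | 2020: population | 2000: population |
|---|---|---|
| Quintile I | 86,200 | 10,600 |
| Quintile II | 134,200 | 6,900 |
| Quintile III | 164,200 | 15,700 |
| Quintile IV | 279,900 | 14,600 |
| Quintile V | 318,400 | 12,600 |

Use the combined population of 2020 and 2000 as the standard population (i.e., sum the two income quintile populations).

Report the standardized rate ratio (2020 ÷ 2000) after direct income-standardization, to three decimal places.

Combined standard total = 1,043,300; weights = 0.0928, 0.1352, 0.1724, 0.2823, 0.3173.
2020: 0.0928×26.9 + 0.1352×94.5 + 0.1724×382.9 + 0.2823×504.3 + 0.3173×738.9 = 458.0790 per 1,000.
2000: 0.0928×19.8 + 0.1352×103.1 + 0.1724×239.1 + 0.2823×396.7 + 0.3173×518.8 = 333.5849 per 1,000.
Ratio = 458.0790 ÷ 333.5849 = 1.37320.

1.373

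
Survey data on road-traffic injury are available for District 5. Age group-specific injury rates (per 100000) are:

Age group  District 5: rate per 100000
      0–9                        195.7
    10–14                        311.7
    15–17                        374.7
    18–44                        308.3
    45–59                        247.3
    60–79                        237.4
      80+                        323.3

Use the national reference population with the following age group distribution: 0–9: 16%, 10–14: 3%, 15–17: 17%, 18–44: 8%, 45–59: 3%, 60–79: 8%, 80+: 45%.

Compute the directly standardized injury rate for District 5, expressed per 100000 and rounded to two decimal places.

300.92

Standard weights: 0.16, 0.03, 0.17, 0.08, 0.03, 0.08, 0.45.
Standardized rate: 0.1600×195.7 + 0.0300×311.7 + 0.1700×374.7 + 0.0800×308.3 + 0.0300×247.3 + 0.0800×237.4 + 0.4500×323.3 = 300.9220 per 100000.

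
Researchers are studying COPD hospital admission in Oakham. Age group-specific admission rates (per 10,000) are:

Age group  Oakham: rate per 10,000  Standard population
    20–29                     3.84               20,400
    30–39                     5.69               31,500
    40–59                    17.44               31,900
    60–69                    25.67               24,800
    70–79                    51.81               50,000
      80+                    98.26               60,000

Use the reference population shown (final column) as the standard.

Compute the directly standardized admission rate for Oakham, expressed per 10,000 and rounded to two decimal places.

45.46

Standard total = 218,600; weights = 0.0933, 0.1441, 0.1459, 0.1134, 0.2287, 0.2745.
Standardized rate: 0.0933×3.84 + 0.1441×5.69 + 0.1459×17.44 + 0.1134×25.67 + 0.2287×51.81 + 0.2745×98.26 = 45.4557 per 10,000.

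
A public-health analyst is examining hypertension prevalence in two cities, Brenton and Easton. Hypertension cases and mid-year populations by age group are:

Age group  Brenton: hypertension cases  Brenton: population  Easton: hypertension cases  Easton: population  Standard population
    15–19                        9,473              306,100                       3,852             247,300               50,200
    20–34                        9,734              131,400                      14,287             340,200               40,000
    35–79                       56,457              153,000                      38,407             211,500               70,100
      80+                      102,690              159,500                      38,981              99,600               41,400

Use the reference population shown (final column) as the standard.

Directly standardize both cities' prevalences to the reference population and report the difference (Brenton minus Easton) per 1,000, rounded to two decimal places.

Age-specific rates per 1,000 for Brenton: 30.947, 74.079, 369.000, 643.824.
For Easton: 15.576, 41.996, 181.593, 391.376.
Standard total = 201,700; weights = 0.2489, 0.1983, 0.3475, 0.2053.
Brenton: 0.2489×30.947 + 0.1983×74.079 + 0.3475×369.000 + 0.2053×643.824 = 282.7861 per 1,000.
Easton: 0.2489×15.576 + 0.1983×41.996 + 0.3475×181.593 + 0.2053×391.376 = 155.6490 per 1,000.
Difference = 282.7861 − 155.6490 = 127.1371.

127.14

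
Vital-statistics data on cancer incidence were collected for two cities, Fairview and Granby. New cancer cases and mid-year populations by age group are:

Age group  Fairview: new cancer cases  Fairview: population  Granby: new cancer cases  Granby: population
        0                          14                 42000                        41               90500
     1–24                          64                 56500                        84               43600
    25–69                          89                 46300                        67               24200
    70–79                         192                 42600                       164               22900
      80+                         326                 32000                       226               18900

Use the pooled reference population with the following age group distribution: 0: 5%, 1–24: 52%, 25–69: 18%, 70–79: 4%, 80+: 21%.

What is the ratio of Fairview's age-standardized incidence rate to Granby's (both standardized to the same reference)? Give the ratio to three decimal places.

0.757

Age-specific rates per 100000 for Fairview: 33.33, 113.27, 192.22, 450.70, 1018.75.
For Granby: 45.30, 192.66, 276.86, 716.16, 1195.77.
Standard weights: 0.05, 0.52, 0.18, 0.04, 0.21.
Fairview: 0.0500×33.33 + 0.5200×113.27 + 0.1800×192.22 + 0.0400×450.70 + 0.2100×1018.75 = 327.1354 per 100000.
Granby: 0.0500×45.30 + 0.5200×192.66 + 0.1800×276.86 + 0.0400×716.16 + 0.2100×1195.77 = 432.0408 per 100000.
Ratio = 327.1354 ÷ 432.0408 = 0.75719.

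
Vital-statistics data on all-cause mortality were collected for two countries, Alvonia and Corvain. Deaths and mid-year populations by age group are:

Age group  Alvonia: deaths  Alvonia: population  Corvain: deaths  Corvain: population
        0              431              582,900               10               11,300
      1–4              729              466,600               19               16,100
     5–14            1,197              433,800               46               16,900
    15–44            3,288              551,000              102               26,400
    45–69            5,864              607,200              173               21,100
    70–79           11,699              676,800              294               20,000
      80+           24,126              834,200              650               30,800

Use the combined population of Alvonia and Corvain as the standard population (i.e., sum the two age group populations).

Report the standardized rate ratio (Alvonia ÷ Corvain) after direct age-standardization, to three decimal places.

1.283

Age-specific rates per 100,000 for Alvonia: 73.94, 156.24, 275.93, 596.73, 965.74, 1728.58, 2892.11.
For Corvain: 88.50, 118.01, 272.19, 386.36, 819.91, 1470.00, 2110.39.
Combined standard total = 4,295,100; weights = 0.1383, 0.1124, 0.1049, 0.1344, 0.1463, 0.1622, 0.2014.
Alvonia: 0.1383×73.94 + 0.1124×156.24 + 0.1049×275.93 + 0.1344×596.73 + 0.1463×965.74 + 0.1622×1728.58 + 0.2014×2892.11 = 1141.1128 per 100,000.
Corvain: 0.1383×88.50 + 0.1124×118.01 + 0.1049×272.19 + 0.1344×386.36 + 0.1463×819.91 + 0.1622×1470.00 + 0.2014×2110.39 = 889.4415 per 100,000.
Ratio = 1141.1128 ÷ 889.4415 = 1.28295.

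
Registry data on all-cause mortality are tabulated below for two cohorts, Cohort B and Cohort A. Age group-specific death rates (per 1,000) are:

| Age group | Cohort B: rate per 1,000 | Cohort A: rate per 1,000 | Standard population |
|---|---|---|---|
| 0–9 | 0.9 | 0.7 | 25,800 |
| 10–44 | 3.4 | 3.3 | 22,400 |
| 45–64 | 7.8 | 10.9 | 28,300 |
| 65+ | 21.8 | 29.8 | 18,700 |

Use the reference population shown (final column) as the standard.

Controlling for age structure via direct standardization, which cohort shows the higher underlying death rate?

Cohort A

Standard total = 95,200; weights = 0.2710, 0.2353, 0.2973, 0.1964.
Cohort B: 0.2710×0.9 + 0.2353×3.4 + 0.2973×7.8 + 0.1964×21.8 = 7.6447 per 1,000.
Cohort A: 0.2710×0.7 + 0.2353×3.3 + 0.2973×10.9 + 0.1964×29.8 = 10.0600 per 1,000.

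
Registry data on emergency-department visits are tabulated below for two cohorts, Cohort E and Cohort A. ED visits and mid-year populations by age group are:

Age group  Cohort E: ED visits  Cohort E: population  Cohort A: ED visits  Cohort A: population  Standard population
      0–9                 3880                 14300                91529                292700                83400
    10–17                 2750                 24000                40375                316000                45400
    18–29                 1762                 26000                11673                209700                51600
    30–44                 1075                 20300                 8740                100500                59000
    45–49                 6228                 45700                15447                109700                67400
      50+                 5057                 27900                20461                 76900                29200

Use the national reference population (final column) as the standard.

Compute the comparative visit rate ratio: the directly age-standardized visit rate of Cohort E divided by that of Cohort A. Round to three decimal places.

Age-specific rates per 1000 for Cohort E: 271.329, 114.583, 67.769, 52.956, 136.280, 181.254.
For Cohort A: 312.706, 127.769, 55.665, 86.965, 140.811, 266.073.
Standard total = 336000; weights = 0.2482, 0.1351, 0.1536, 0.1756, 0.2006, 0.0869.
Cohort E: 0.2482×271.329 + 0.1351×114.583 + 0.1536×67.769 + 0.1756×52.956 + 0.2006×136.280 + 0.0869×181.254 = 145.6252 per 1000.
Cohort A: 0.2482×312.706 + 0.1351×127.769 + 0.1536×55.665 + 0.1756×86.965 + 0.2006×140.811 + 0.0869×266.073 = 170.0704 per 1000.
Ratio = 145.6252 ÷ 170.0704 = 0.85626.

0.856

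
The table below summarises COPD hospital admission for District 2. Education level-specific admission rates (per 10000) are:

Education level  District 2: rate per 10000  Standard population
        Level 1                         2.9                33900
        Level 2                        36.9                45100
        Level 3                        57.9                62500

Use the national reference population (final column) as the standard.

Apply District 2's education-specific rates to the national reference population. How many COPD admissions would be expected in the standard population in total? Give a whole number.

538

Expected COPD admissions = Σ (standard pop × education-specific rate ÷ 10000)
= 33900×2.9/10000 + 45100×36.9/10000 + 62500×57.9/10000
= 9.83 + 166.42 + 361.88 = 538.12.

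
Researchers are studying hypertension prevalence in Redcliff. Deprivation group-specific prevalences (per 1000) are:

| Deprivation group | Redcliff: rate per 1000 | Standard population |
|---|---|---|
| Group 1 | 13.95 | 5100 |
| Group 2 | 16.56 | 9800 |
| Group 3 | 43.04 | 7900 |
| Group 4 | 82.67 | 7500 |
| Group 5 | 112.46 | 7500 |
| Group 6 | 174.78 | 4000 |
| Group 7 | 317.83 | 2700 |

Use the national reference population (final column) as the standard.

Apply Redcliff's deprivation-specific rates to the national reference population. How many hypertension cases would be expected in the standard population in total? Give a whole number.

3594

Expected hypertension cases = Σ (standard pop × deprivation-specific rate ÷ 1000)
= 5100×13.95/1000 + 9800×16.56/1000 + 7900×43.04/1000 + 7500×82.67/1000 + 7500×112.46/1000 + 4000×174.78/1000 + 2700×317.83/1000
= 71.14 + 162.29 + 340.02 + 620.02 + 843.45 + 699.12 + 858.14 = 3594.18.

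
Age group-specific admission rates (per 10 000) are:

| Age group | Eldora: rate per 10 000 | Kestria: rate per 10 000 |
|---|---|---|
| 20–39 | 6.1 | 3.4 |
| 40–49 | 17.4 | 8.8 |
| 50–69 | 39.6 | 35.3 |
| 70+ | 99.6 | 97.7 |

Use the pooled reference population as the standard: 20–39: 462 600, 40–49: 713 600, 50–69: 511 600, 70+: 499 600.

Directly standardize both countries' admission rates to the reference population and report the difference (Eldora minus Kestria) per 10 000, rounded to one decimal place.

Standard total = 2 187 400; weights = 0.2115, 0.3262, 0.2339, 0.2284.
Eldora: 0.2115×6.1 + 0.3262×17.4 + 0.2339×39.6 + 0.2284×99.6 = 38.9769 per 10 000.
Kestria: 0.2115×3.4 + 0.3262×8.8 + 0.2339×35.3 + 0.2284×97.7 = 34.1606 per 10 000.
Difference = 38.9769 − 34.1606 = 4.8163.

4.8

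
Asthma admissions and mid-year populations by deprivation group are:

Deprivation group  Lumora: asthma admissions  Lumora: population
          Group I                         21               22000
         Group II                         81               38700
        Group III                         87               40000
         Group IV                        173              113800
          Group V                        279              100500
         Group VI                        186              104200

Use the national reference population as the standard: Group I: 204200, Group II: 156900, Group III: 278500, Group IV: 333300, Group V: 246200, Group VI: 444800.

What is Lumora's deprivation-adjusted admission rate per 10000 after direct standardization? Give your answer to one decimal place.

Deprivation-specific rates per 10000 for Lumora: 9.55, 20.93, 21.75, 15.20, 27.76, 17.85.
Standard total = 1663900; weights = 0.1227, 0.0943, 0.1674, 0.2003, 0.1480, 0.2673.
Standardized rate: 0.1227×9.55 + 0.0943×20.93 + 0.1674×21.75 + 0.2003×15.20 + 0.1480×27.76 + 0.2673×17.85 = 18.7103 per 10000.

18.7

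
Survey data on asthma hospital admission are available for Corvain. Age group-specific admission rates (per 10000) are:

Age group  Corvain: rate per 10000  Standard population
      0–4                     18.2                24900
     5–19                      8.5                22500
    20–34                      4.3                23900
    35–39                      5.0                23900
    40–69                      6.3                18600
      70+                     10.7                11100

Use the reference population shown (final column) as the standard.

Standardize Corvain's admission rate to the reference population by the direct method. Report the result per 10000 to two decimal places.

Standard total = 124900; weights = 0.1994, 0.1801, 0.1914, 0.1914, 0.1489, 0.0889.
Standardized rate: 0.1994×18.2 + 0.1801×8.5 + 0.1914×4.3 + 0.1914×5.0 + 0.1489×6.3 + 0.0889×10.7 = 8.8283 per 10000.

8.83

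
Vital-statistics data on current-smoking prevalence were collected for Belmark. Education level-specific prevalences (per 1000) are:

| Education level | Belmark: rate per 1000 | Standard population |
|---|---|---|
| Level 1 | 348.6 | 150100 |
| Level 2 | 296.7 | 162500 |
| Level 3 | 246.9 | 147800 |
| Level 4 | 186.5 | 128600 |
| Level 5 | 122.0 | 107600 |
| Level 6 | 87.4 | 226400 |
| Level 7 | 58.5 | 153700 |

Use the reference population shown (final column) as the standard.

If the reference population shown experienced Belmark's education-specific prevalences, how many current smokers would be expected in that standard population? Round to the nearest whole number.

Expected current smokers = Σ (standard pop × education-specific rate ÷ 1000)
= 150100×348.6/1000 + 162500×296.7/1000 + 147800×246.9/1000 + 128600×186.5/1000 + 107600×122.0/1000 + 226400×87.4/1000 + 153700×58.5/1000
= 52324.86 + 48213.75 + 36491.82 + 23983.90 + 13127.20 + 19787.36 + 8991.45 = 202920.34.

202920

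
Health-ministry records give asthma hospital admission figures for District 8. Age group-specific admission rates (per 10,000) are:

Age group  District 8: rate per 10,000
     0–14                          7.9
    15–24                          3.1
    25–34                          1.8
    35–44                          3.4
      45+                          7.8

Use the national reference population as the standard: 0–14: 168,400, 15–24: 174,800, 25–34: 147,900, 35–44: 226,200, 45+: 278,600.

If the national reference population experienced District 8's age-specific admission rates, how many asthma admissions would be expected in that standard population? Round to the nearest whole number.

508

Expected asthma admissions = Σ (standard pop × age-specific rate ÷ 10,000)
= 168,400×7.9/10,000 + 174,800×3.1/10,000 + 147,900×1.8/10,000 + 226,200×3.4/10,000 + 278,600×7.8/10,000
= 133.04 + 54.19 + 26.62 + 76.91 + 217.31 = 508.06.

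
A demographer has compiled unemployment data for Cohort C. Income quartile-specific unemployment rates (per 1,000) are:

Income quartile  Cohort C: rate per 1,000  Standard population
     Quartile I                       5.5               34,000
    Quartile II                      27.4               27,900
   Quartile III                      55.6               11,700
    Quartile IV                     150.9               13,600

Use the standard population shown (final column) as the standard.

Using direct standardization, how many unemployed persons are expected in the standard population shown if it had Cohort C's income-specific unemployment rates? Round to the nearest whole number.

3654

Expected unemployed persons = Σ (standard pop × income-specific rate ÷ 1,000)
= 34,000×5.5/1,000 + 27,900×27.4/1,000 + 11,700×55.6/1,000 + 13,600×150.9/1,000
= 187.00 + 764.46 + 650.52 + 2052.24 = 3654.22.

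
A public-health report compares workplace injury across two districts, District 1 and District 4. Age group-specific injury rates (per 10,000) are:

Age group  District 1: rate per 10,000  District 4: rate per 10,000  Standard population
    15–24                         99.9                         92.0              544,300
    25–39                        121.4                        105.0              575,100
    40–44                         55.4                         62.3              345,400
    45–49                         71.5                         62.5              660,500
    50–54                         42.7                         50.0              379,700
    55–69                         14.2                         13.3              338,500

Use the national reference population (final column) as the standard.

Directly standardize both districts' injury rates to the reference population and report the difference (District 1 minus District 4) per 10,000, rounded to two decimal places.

5.21

Standard total = 2,843,500; weights = 0.1914, 0.2023, 0.1215, 0.2323, 0.1335, 0.1190.
District 1: 0.1914×99.9 + 0.2023×121.4 + 0.1215×55.4 + 0.2323×71.5 + 0.1335×42.7 + 0.1190×14.2 = 74.4060 per 10,000.
District 4: 0.1914×92.0 + 0.2023×105.0 + 0.1215×62.3 + 0.2323×62.5 + 0.1335×50.0 + 0.1190×13.3 = 69.1921 per 10,000.
Difference = 74.4060 − 69.1921 = 5.2139.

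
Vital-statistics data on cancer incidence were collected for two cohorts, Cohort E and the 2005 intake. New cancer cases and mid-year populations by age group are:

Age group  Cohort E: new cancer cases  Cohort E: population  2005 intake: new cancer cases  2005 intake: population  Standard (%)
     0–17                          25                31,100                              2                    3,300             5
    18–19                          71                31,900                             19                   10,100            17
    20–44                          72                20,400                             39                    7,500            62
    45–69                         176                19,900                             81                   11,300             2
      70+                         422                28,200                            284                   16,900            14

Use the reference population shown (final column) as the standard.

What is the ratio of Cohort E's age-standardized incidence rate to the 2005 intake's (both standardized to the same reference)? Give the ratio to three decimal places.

0.804

Age-specific rates per 100,000 for Cohort E: 80.39, 222.57, 352.94, 884.42, 1496.45.
For the 2005 intake: 60.61, 188.12, 520.00, 716.81, 1680.47.
Standard weights: 0.05, 0.17, 0.62, 0.02, 0.14.
Cohort E: 0.0500×80.39 + 0.1700×222.57 + 0.6200×352.94 + 0.0200×884.42 + 0.1400×1496.45 = 487.8718 per 100,000.
The 2005 intake: 0.0500×60.61 + 0.1700×188.12 + 0.6200×520.00 + 0.0200×716.81 + 0.1400×1680.47 = 607.0131 per 100,000.
Ratio = 487.8718 ÷ 607.0131 = 0.80373.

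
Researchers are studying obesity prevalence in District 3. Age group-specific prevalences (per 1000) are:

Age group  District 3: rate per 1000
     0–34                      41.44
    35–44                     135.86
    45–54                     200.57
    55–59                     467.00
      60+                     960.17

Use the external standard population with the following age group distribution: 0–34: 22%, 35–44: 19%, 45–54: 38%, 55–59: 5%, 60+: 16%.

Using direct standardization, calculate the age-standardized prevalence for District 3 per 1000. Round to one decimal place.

288.1

Standard weights: 0.22, 0.19, 0.38, 0.05, 0.16.
Standardized rate: 0.2200×41.44 + 0.1900×135.86 + 0.3800×200.57 + 0.0500×467.00 + 0.1600×960.17 = 288.1240 per 1000.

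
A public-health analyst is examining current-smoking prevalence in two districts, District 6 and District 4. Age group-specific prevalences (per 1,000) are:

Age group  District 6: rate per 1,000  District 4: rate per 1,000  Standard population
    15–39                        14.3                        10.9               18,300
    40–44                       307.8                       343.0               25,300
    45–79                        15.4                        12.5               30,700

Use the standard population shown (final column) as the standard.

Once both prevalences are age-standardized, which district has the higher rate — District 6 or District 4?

District 4

Standard total = 74,300; weights = 0.2463, 0.3405, 0.4132.
District 6: 0.2463×14.3 + 0.3405×307.8 + 0.4132×15.4 = 114.6946 per 1,000.
District 4: 0.2463×10.9 + 0.3405×343.0 + 0.4132×12.5 = 124.6450 per 1,000.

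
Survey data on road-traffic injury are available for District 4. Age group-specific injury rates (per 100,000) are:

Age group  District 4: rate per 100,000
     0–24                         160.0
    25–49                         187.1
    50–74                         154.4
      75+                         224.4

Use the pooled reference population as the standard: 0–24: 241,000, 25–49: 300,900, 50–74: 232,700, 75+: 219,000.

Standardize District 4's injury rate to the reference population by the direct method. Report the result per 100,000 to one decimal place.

Standard total = 993,600; weights = 0.2426, 0.3028, 0.2342, 0.2204.
Standardized rate: 0.2426×160.0 + 0.3028×187.1 + 0.2342×154.4 + 0.2204×224.4 = 181.0898 per 100,000.

181.1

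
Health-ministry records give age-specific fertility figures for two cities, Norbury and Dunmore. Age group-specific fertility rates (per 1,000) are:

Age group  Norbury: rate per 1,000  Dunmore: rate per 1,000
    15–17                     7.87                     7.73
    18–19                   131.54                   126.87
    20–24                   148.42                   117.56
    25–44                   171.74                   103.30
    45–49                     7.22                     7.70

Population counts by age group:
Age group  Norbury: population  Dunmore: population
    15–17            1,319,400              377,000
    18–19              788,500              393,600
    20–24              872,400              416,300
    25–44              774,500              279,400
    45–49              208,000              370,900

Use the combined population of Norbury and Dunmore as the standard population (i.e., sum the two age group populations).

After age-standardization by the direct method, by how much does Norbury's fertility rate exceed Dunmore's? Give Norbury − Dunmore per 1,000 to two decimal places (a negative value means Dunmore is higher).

20.24

Combined standard total = 5,800,000; weights = 0.2925, 0.2038, 0.2222, 0.1817, 0.0998.
Norbury: 0.2925×7.87 + 0.2038×131.54 + 0.2222×148.42 + 0.1817×171.74 + 0.0998×7.22 = 94.0154 per 1,000.
Dunmore: 0.2925×7.73 + 0.2038×126.87 + 0.2222×117.56 + 0.1817×103.30 + 0.0998×7.70 = 73.7778 per 1,000.
Difference = 94.0154 − 73.7778 = 20.2376.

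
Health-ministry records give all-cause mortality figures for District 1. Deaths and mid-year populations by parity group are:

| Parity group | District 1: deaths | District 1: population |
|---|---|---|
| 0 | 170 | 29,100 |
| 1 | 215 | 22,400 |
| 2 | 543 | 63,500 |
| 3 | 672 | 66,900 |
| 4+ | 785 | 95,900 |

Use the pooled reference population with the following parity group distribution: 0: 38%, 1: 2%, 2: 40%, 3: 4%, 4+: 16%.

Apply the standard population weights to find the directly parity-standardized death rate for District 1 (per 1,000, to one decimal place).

Parity-specific rates per 1,000 for District 1: 5.842, 9.598, 8.551, 10.045, 8.186.
Standard weights: 0.38, 0.02, 0.40, 0.04, 0.16.
Standardized rate: 0.3800×5.842 + 0.0200×9.598 + 0.4000×8.551 + 0.0400×10.045 + 0.1600×8.186 = 7.5439 per 1,000.

7.5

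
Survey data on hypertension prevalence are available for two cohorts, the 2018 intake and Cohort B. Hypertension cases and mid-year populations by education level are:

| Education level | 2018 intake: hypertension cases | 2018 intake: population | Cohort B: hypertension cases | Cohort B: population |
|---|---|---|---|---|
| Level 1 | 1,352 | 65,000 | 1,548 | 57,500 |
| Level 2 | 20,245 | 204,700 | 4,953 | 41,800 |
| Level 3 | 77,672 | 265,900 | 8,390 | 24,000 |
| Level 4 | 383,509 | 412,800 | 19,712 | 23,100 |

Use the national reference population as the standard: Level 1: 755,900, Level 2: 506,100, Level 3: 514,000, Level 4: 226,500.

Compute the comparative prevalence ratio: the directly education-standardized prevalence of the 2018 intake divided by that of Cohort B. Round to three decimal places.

Education-specific rates per 1,000 for the 2018 intake: 20.800, 98.901, 292.110, 929.043.
For Cohort B: 26.922, 118.493, 349.583, 853.333.
Standard total = 2,002,500; weights = 0.3775, 0.2527, 0.2567, 0.1131.
The 2018 intake: 0.3775×20.800 + 0.2527×98.901 + 0.2567×292.110 + 0.1131×929.043 = 212.9084 per 1,000.
Cohort B: 0.3775×26.922 + 0.2527×118.493 + 0.2567×349.583 + 0.1131×853.333 = 226.3596 per 1,000.
Ratio = 212.9084 ÷ 226.3596 = 0.94058.

0.941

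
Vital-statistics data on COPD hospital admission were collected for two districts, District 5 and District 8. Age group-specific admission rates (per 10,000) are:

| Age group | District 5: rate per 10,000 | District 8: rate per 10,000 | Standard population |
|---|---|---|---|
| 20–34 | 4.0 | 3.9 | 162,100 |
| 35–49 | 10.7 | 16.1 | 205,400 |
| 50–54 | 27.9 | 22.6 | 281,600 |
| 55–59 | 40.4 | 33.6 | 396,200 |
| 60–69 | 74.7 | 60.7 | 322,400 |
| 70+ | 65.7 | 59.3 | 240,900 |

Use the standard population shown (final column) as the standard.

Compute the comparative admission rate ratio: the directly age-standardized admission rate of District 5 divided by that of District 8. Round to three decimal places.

1.159

Standard total = 1,608,600; weights = 0.1008, 0.1277, 0.1751, 0.2463, 0.2004, 0.1498.
District 5: 0.1008×4.0 + 0.1277×10.7 + 0.1751×27.9 + 0.2463×40.4 + 0.2004×74.7 + 0.1498×65.7 = 41.4147 per 10,000.
District 8: 0.1008×3.9 + 0.1277×16.1 + 0.1751×22.6 + 0.2463×33.6 + 0.2004×60.7 + 0.1498×59.3 = 35.7271 per 10,000.
Ratio = 41.4147 ÷ 35.7271 = 1.15920.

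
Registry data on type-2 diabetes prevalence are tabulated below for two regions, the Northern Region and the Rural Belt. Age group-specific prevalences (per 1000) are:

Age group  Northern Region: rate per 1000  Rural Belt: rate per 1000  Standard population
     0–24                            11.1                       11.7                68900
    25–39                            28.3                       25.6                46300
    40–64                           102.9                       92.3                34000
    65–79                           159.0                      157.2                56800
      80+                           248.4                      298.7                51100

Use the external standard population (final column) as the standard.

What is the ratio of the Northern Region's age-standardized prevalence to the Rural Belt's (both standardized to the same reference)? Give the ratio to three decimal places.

Standard total = 257100; weights = 0.2680, 0.1801, 0.1322, 0.2209, 0.1988.
The Northern Region: 0.2680×11.1 + 0.1801×28.3 + 0.1322×102.9 + 0.2209×159.0 + 0.1988×248.4 = 106.1771 per 1000.
The Rural Belt: 0.2680×11.7 + 0.1801×25.6 + 0.1322×92.3 + 0.2209×157.2 + 0.1988×298.7 = 114.0496 per 1000.
Ratio = 106.1771 ÷ 114.0496 = 0.93097.

0.931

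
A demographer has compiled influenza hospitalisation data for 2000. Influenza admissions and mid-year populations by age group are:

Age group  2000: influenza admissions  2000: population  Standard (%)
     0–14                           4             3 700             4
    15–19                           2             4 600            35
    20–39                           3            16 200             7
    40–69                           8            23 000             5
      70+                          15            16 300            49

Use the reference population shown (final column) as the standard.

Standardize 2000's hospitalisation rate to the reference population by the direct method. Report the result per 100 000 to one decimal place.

67.7

Age-specific rates per 100 000 for 2000: 108.11, 43.48, 18.52, 34.78, 92.02.
Standard weights: 0.04, 0.35, 0.07, 0.05, 0.49.
Standardized rate: 0.0400×108.11 + 0.3500×43.48 + 0.0700×18.52 + 0.0500×34.78 + 0.4900×92.02 = 67.6692 per 100 000.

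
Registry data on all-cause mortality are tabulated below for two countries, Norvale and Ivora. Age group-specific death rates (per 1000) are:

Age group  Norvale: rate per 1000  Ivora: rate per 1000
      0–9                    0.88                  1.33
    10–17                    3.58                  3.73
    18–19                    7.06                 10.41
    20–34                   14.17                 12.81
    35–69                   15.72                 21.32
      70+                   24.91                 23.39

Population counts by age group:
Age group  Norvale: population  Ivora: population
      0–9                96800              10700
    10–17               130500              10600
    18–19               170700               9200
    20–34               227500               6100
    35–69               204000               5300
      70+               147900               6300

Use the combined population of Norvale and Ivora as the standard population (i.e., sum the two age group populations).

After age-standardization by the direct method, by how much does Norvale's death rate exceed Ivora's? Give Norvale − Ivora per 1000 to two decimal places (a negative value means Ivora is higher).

-1.26

Combined standard total = 1025600; weights = 0.1048, 0.1376, 0.1754, 0.2278, 0.2041, 0.1504.
Norvale: 0.1048×0.88 + 0.1376×3.58 + 0.1754×7.06 + 0.2278×14.17 + 0.2041×15.72 + 0.1504×24.91 = 12.0040 per 1000.
Ivora: 0.1048×1.33 + 0.1376×3.73 + 0.1754×10.41 + 0.2278×12.81 + 0.2041×21.32 + 0.1504×23.39 = 13.2639 per 1000.
Difference = 12.0040 − 13.2639 = -1.2600.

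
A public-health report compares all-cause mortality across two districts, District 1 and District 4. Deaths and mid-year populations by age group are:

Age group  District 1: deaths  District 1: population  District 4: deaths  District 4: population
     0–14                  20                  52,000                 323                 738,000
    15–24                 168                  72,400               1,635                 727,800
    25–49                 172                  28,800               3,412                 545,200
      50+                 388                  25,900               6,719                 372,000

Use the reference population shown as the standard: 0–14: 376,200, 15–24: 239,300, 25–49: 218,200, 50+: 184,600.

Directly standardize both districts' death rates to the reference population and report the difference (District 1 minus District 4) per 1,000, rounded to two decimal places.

Age-specific rates per 1,000 for District 1: 0.385, 2.320, 5.972, 14.981.
For District 4: 0.438, 2.246, 6.258, 18.062.
Standard total = 1,018,300; weights = 0.3694, 0.2350, 0.2143, 0.1813.
District 1: 0.3694×0.385 + 0.2350×2.320 + 0.2143×5.972 + 0.1813×14.981 = 4.6829 per 1,000.
District 4: 0.3694×0.438 + 0.2350×2.246 + 0.2143×6.258 + 0.1813×18.062 = 5.3049 per 1,000.
Difference = 4.6829 − 5.3049 = -0.6221.

-0.62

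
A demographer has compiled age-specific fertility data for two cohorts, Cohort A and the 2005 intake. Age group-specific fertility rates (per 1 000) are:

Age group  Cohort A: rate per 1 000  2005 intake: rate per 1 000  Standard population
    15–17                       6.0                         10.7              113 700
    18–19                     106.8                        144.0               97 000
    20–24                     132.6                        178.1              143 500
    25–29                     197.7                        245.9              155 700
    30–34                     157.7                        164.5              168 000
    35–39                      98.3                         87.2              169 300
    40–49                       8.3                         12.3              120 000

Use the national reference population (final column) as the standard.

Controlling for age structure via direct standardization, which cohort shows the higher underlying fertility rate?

Standard total = 967 200; weights = 0.1176, 0.1003, 0.1484, 0.1610, 0.1737, 0.1750, 0.1241.
Cohort A: 0.1176×6.0 + 0.1003×106.8 + 0.1484×132.6 + 0.1610×197.7 + 0.1737×157.7 + 0.1750×98.3 + 0.1241×8.3 = 108.5438 per 1 000.
The 2005 intake: 0.1176×10.7 + 0.1003×144.0 + 0.1484×178.1 + 0.1610×245.9 + 0.1737×164.5 + 0.1750×87.2 + 0.1241×12.3 = 127.0715 per 1 000.

2005 intake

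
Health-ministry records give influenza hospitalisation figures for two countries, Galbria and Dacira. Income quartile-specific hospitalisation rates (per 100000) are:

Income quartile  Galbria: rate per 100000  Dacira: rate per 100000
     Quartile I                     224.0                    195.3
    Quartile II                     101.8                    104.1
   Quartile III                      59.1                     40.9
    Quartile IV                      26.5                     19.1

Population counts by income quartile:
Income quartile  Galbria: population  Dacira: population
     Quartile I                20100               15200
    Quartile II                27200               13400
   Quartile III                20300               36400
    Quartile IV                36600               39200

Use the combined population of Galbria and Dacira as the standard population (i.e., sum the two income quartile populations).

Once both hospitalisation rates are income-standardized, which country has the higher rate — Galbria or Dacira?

Galbria

Combined standard total = 208400; weights = 0.1694, 0.1948, 0.2721, 0.3637.
Galbria: 0.1694×224.0 + 0.1948×101.8 + 0.2721×59.1 + 0.3637×26.5 = 83.4930 per 100000.
Dacira: 0.1694×195.3 + 0.1948×104.1 + 0.2721×40.9 + 0.3637×19.1 = 71.4365 per 100000.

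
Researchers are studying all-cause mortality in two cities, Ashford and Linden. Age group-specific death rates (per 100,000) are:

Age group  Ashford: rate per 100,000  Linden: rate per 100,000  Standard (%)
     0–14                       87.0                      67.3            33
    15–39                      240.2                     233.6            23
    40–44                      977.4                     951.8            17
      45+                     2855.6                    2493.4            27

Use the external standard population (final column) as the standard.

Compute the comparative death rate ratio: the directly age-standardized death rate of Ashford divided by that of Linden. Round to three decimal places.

Standard weights: 0.33, 0.23, 0.17, 0.27.
Ashford: 0.3300×87.0 + 0.2300×240.2 + 0.1700×977.4 + 0.2700×2855.6 = 1021.1260 per 100,000.
Linden: 0.3300×67.3 + 0.2300×233.6 + 0.1700×951.8 + 0.2700×2493.4 = 910.9610 per 100,000.
Ratio = 1021.1260 ÷ 910.9610 = 1.12093.

1.121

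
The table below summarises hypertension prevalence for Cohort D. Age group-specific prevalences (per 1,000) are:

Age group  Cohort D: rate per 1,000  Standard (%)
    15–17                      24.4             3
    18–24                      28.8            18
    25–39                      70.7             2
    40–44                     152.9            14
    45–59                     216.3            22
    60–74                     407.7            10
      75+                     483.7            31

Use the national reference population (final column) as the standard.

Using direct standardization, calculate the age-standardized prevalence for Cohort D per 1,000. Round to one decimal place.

Standard weights: 0.03, 0.18, 0.02, 0.14, 0.22, 0.10, 0.31.
Standardized rate: 0.0300×24.4 + 0.1800×28.8 + 0.0200×70.7 + 0.1400×152.9 + 0.2200×216.3 + 0.1000×407.7 + 0.3100×483.7 = 267.0390 per 1,000.

267.0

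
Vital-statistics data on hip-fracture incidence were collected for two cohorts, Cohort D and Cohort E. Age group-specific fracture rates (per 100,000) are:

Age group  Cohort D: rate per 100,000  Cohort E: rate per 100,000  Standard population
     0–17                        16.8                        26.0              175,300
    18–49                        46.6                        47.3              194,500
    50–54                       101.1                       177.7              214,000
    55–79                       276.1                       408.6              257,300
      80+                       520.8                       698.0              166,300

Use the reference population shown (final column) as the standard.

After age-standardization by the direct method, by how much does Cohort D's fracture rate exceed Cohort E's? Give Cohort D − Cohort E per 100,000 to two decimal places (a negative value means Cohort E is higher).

-81.10

Standard total = 1,007,400; weights = 0.1740, 0.1931, 0.2124, 0.2554, 0.1651.
Cohort D: 0.1740×16.8 + 0.1931×46.6 + 0.2124×101.1 + 0.2554×276.1 + 0.1651×520.8 = 189.8885 per 100,000.
Cohort E: 0.1740×26.0 + 0.1931×47.3 + 0.2124×177.7 + 0.2554×408.6 + 0.1651×698.0 = 270.9903 per 100,000.
Difference = 189.8885 − 270.9903 = -81.1018.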